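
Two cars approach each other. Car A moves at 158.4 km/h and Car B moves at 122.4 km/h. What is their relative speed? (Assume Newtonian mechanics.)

v_rel = v_A + v_B = 158.4 + 122.4 = 280.8 km/h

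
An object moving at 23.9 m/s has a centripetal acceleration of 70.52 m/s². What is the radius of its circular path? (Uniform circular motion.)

r = v²/a_c = 23.9²/70.52 = 8.1 m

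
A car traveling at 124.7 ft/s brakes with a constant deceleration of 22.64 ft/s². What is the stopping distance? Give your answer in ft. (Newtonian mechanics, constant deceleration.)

v₀ = 124.7 ft/s × 0.3048 = 38.0086 m/s
a = 22.64 ft/s² × 0.3048 = 6.90067 m/s²
d = v₀² / (2a) = 38.0086² / (2 × 6.90067) = 1444.65 / 13.8013 = 104.675 m
d = 104.675 m / 0.3048 = 343.4 ft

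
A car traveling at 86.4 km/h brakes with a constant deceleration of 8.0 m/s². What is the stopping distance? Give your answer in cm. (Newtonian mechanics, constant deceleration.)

v₀ = 86.4 km/h × 0.2777777777777778 = 24.0 m/s
d = v₀² / (2a) = 24.0² / (2 × 8.0) = 576.0 / 16.0 = 36.0 m
d = 36.0 m / 0.01 = 3600 cm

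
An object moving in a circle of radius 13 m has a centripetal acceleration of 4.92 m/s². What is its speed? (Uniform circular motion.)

v = √(a_c × r) = √(4.92 × 13) = 8.0 m/s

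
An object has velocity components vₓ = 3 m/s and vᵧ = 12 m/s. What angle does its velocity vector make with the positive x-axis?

θ = arctan(vᵧ/vₓ) = arctan(12/3) = 75.96°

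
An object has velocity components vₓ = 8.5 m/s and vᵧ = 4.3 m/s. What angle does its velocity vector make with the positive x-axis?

θ = arctan(vᵧ/vₓ) = arctan(4.3/8.5) = 26.83°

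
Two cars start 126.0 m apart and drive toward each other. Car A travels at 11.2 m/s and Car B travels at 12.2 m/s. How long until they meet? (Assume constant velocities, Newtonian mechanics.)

Combined speed: v_combined = 11.2 + 12.2 = 23.4 m/s
Time to meet: t = d/v_combined = 126.0/23.4 = 5.38 s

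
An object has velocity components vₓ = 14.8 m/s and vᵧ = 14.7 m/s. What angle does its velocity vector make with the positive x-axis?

θ = arctan(vᵧ/vₓ) = arctan(14.7/14.8) = 44.81°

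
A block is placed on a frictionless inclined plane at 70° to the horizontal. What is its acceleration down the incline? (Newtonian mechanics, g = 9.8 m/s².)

a = g sin(θ) = 9.8 × sin(70°) = 9.8 × 0.9397 = 9.21 m/s²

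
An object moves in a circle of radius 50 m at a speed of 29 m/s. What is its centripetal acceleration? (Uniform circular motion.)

a_c = v²/r = 29²/50 = 841/50 = 16.82 m/s²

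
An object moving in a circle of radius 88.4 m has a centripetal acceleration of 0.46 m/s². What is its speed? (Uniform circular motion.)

v = √(a_c × r) = √(0.46 × 88.4) = 6.38 m/s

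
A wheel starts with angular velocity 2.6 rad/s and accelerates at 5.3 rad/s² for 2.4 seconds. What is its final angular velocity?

ω = ω₀ + αt = 2.6 + 5.3 × 2.4 = 15.32 rad/s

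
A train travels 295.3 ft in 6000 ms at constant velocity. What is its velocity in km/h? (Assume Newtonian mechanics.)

d = 295.3 ft × 0.3048 = 90.0074 m
t = 6000 ms × 0.001 = 6.0 s
v = d / t = 90.0074 / 6.0 = 15.0012 m/s
v = 15.0012 m/s / 0.2777777777777778 = 54.0 km/h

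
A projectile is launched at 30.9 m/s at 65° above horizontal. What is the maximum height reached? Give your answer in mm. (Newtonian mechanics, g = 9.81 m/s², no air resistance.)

H = v₀² × sin²(θ) / (2g) = 30.9² × sin(65°)² / (2 × 9.81) = 954.81 × 0.821394 / 19.62 = 39.9733 m
H = 39.9733 m / 0.001 = 39970 mm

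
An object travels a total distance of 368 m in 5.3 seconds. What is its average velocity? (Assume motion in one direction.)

v_avg = Δd / Δt = 368 / 5.3 = 69.43 m/s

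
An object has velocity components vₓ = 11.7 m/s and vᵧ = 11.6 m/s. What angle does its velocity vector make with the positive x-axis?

θ = arctan(vᵧ/vₓ) = arctan(11.6/11.7) = 44.75°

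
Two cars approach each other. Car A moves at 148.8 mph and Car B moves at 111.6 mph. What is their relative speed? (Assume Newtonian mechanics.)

v_rel = v_A + v_B = 148.8 + 111.6 = 260.4 mph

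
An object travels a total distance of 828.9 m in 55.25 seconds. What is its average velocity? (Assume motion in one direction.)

v_avg = Δd / Δt = 828.9 / 55.25 = 15.0 m/s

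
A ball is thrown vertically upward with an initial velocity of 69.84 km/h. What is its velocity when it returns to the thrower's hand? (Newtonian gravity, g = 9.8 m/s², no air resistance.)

By conservation of energy (no air resistance), the ball returns to the throw height with the same speed as launch, but directed downward.
|v_ground| = v₀ = 69.84 km/h
v_ground = 69.84 km/h (downward)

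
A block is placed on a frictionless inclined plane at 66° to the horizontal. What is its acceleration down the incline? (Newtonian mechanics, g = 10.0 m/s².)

a = g sin(θ) = 10.0 × sin(66°) = 10.0 × 0.91355 = 9.14 m/s²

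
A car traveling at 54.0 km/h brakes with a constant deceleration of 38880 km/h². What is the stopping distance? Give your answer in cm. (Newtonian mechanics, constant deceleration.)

v₀ = 54.0 km/h × 0.2777777777777778 = 15.0 m/s
a = 38880 km/h² × 7.716049382716049e-05 = 3.0 m/s²
d = v₀² / (2a) = 15.0² / (2 × 3.0) = 225.0 / 6.0 = 37.5 m
d = 37.5 m / 0.01 = 3750 cm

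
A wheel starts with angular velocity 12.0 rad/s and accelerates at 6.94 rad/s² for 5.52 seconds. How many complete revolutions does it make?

θ = ω₀t + ½αt² = 12.0×5.52 + ½×6.94×5.52² = 171.972288 rad
Total revolutions = θ/(2π) = 171.972288/(2π) = 27.37
Complete revolutions = ⌊27.37⌋ = 27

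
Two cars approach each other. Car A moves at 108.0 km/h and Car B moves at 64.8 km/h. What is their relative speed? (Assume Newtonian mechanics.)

v_rel = v_A + v_B = 108.0 + 64.8 = 172.8 km/h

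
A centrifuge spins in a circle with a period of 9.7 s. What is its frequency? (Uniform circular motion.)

f = 1/T = 1/9.7 = 0.1031 Hz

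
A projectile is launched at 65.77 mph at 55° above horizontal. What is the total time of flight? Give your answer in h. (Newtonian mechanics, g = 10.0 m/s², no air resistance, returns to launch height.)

v₀ = 65.77 mph × 0.44704 = 29.4018 m/s
T = 2 × v₀ × sin(θ) / g = 2 × 29.4018 × sin(55°) / 10.0 = 2 × 29.4018 × 0.819152 / 10.0 = 4.81691 s
T = 4.81691 s / 3600.0 = 0.001338 h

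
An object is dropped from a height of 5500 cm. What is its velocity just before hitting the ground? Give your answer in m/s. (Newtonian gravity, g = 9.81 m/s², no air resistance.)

h = 5500 cm × 0.01 = 55.0 m
v = √(2gh) = √(2 × 9.81 × 55.0) = 32.85 m/s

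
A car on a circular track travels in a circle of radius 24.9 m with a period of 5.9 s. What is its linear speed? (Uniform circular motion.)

v = 2πr/T = 2π×24.9/5.9 = 26.52 m/s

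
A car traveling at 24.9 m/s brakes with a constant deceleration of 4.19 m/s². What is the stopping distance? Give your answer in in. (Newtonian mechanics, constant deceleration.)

d = v₀² / (2a) = 24.9² / (2 × 4.19) = 620.01 / 8.38 = 73.9869 m
d = 73.9869 m / 0.0254 = 2913 in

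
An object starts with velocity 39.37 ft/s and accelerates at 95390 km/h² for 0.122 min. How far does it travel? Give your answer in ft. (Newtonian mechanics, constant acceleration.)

v₀ = 39.37 ft/s × 0.3048 = 12.0 m/s
a = 95390 km/h² × 7.716049382716049e-05 = 7.36034 m/s²
t = 0.122 min × 60.0 = 7.32 s
d = v₀ × t + ½ × a × t² = 12.0 × 7.32 + 0.5 × 7.36034 × 7.32² = 285.032 m
d = 285.032 m / 0.3048 = 935.1 ft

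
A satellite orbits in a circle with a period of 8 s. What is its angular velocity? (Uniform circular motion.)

ω = 2π/T = 2π/8 = 0.7854 rad/s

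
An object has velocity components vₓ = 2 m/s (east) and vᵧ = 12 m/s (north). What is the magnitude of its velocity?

|v| = √(vₓ² + vᵧ²) = √(2² + 12²) = √(148) = 12.17 m/s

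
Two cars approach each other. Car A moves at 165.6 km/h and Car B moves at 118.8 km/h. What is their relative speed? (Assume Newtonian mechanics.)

v_rel = v_A + v_B = 165.6 + 118.8 = 284.4 km/h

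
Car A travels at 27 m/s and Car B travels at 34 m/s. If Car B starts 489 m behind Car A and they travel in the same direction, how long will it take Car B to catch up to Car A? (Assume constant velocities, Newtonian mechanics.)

Relative speed: v_rel = 34 - 27 = 7 m/s
Time to catch: t = d₀/v_rel = 489/7 = 69.86 s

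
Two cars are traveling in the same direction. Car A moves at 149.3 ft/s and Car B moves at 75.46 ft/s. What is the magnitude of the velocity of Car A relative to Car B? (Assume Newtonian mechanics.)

v_rel = |v_A - v_B| = |149.3 - 75.46| = 73.84 ft/s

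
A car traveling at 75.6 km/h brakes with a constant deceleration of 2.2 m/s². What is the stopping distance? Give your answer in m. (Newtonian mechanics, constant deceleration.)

v₀ = 75.6 km/h × 0.2777777777777778 = 21.0 m/s
d = v₀² / (2a) = 21.0² / (2 × 2.2) = 441.0 / 4.4 = 100.2 m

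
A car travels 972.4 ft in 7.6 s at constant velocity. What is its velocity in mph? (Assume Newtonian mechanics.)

d = 972.4 ft × 0.3048 = 296.388 m
v = d / t = 296.388 / 7.6 = 38.9984 m/s
v = 38.9984 m/s / 0.44704 = 87.24 mph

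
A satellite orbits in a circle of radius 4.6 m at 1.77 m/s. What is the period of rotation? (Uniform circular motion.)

T = 2πr/v = 2π×4.6/1.77 = 16.33 s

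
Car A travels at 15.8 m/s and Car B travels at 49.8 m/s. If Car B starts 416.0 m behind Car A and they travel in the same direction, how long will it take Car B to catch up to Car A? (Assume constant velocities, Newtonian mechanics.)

Relative speed: v_rel = 49.8 - 15.8 = 34.0 m/s
Time to catch: t = d₀/v_rel = 416.0/34.0 = 12.24 s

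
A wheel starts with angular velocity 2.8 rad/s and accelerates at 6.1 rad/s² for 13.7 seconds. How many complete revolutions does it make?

θ = ω₀t + ½αt² = 2.8×13.7 + ½×6.1×13.7² = 610.8145 rad
Total revolutions = θ/(2π) = 610.8145/(2π) = 97.21
Complete revolutions = ⌊97.21⌋ = 97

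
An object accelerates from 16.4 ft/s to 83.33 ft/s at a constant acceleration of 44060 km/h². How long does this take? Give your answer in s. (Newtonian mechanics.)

v₀ = 16.4 ft/s × 0.3048 = 4.99872 m/s
v = 83.33 ft/s × 0.3048 = 25.399 m/s
a = 44060 km/h² × 7.716049382716049e-05 = 3.39969 m/s²
t = (v - v₀) / a = (25.399 - 4.99872) / 3.39969 = 6.001 s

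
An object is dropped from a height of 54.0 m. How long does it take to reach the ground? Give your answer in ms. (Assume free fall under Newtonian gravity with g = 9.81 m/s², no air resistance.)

t = √(2h/g) = √(2 × 54.0 / 9.81) = 3.31801 s
t = 3.31801 s / 0.001 = 3318 ms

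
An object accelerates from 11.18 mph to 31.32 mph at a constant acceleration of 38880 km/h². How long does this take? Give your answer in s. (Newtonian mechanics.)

v₀ = 11.18 mph × 0.44704 = 4.99791 m/s
v = 31.32 mph × 0.44704 = 14.0013 m/s
a = 38880 km/h² × 7.716049382716049e-05 = 3.0 m/s²
t = (v - v₀) / a = (14.0013 - 4.99791) / 3.0 = 3.001 s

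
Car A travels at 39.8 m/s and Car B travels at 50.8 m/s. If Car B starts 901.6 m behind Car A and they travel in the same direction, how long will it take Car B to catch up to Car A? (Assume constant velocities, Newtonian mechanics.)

Relative speed: v_rel = 50.8 - 39.8 = 11.0 m/s
Time to catch: t = d₀/v_rel = 901.6/11.0 = 81.96 s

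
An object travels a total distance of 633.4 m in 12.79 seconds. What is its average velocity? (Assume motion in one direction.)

v_avg = Δd / Δt = 633.4 / 12.79 = 49.52 m/s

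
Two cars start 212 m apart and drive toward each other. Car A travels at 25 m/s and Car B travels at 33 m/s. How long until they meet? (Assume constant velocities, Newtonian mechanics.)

Combined speed: v_combined = 25 + 33 = 58 m/s
Time to meet: t = d/v_combined = 212/58 = 3.66 s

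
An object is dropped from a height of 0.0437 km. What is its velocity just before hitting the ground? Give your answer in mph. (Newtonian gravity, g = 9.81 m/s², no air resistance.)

h = 0.0437 km × 1000.0 = 43.7 m
v = √(2gh) = √(2 × 9.81 × 43.7) = 29.2813 m/s
v = 29.2813 m/s / 0.44704 = 65.5 mph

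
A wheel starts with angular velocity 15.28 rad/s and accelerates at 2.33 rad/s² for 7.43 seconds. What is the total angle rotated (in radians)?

θ = ω₀t + ½αt² = 15.28×7.43 + ½×2.33×7.43² = 177.84 rad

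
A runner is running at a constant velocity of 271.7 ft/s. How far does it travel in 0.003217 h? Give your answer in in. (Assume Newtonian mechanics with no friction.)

v = 271.7 ft/s × 0.3048 = 82.8142 m/s
t = 0.003217 h × 3600.0 = 11.5812 s
d = v × t = 82.8142 × 11.5812 = 959.088 m
d = 959.088 m / 0.0254 = 37760 in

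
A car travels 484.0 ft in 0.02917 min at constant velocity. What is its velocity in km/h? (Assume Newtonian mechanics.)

d = 484.0 ft × 0.3048 = 147.523 m
t = 0.02917 min × 60.0 = 1.7502 s
v = d / t = 147.523 / 1.7502 = 84.2892 m/s
v = 84.2892 m/s / 0.2777777777777778 = 303.4 km/h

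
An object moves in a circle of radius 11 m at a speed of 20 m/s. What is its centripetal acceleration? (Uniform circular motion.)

a_c = v²/r = 20²/11 = 400/11 = 36.36 m/s²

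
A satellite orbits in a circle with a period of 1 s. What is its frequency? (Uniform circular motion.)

f = 1/T = 1/1 = 1.0 Hz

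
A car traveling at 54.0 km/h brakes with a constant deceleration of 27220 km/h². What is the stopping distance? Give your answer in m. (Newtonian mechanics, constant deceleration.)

v₀ = 54.0 km/h × 0.2777777777777778 = 15.0 m/s
a = 27220 km/h² × 7.716049382716049e-05 = 2.10031 m/s²
d = v₀² / (2a) = 15.0² / (2 × 2.10031) = 225.0 / 4.20062 = 53.56 m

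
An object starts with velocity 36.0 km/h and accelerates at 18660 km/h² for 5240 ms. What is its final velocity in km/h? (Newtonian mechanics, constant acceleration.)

v₀ = 36.0 km/h × 0.2777777777777778 = 10.0 m/s
a = 18660 km/h² × 7.716049382716049e-05 = 1.43981 m/s²
t = 5240 ms × 0.001 = 5.24 s
v = v₀ + a × t = 10.0 + 1.43981 × 5.24 = 17.5446 m/s
v = 17.5446 m/s / 0.2777777777777778 = 63.16 km/h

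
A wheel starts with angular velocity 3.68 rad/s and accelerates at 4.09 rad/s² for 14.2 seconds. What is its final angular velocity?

ω = ω₀ + αt = 3.68 + 4.09 × 14.2 = 61.76 rad/s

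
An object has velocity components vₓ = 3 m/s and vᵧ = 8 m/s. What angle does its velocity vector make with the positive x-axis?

θ = arctan(vᵧ/vₓ) = arctan(8/3) = 69.44°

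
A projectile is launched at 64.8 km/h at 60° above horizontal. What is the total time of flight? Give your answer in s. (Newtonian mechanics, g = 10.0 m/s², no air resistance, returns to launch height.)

v₀ = 64.8 km/h × 0.2777777777777778 = 18.0 m/s
T = 2 × v₀ × sin(θ) / g = 2 × 18.0 × sin(60°) / 10.0 = 2 × 18.0 × 0.866025 / 10.0 = 3.118 s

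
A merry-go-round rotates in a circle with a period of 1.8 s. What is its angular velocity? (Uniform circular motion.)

ω = 2π/T = 2π/1.8 = 3.4907 rad/s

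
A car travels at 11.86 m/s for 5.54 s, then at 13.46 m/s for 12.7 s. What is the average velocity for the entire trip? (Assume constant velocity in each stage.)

d₁ = v₁t₁ = 11.86 × 5.54 = 65.7044 m
d₂ = v₂t₂ = 13.46 × 12.7 = 170.942 m
d_total = 236.6464 m, t_total = 18.24 s
v_avg = d_total/t_total = 236.6464/18.24 = 12.97 m/s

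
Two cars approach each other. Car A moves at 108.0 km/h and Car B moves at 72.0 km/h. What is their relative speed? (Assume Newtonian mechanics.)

v_rel = v_A + v_B = 108.0 + 72.0 = 180.0 km/h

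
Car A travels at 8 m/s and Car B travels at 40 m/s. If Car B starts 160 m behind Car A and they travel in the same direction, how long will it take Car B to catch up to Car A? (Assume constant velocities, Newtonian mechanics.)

Relative speed: v_rel = 40 - 8 = 32 m/s
Time to catch: t = d₀/v_rel = 160/32 = 5.0 s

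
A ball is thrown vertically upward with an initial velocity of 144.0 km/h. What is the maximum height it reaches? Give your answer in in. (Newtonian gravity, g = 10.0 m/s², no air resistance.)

v₀ = 144.0 km/h × 0.2777777777777778 = 40.0 m/s
h_max = v₀² / (2g) = 40.0² / (2 × 10.0) = 1600.0 / 20.0 = 80.0 m
h_max = 80.0 m / 0.0254 = 3150 in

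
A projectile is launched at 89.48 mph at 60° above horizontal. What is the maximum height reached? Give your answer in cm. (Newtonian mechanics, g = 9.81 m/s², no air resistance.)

v₀ = 89.48 mph × 0.44704 = 40.0011 m/s
H = v₀² × sin²(θ) / (2g) = 40.0011² × sin(60°)² / (2 × 9.81) = 1600.09 × 0.75 / 19.62 = 61.1655 m
H = 61.1655 m / 0.01 = 6117 cm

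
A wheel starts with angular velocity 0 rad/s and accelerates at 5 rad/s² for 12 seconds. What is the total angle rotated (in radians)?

θ = ω₀t + ½αt² = 0×12 + ½×5×12² = 360.0 rad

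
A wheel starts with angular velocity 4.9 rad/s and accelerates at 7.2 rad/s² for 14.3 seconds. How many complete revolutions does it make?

θ = ω₀t + ½αt² = 4.9×14.3 + ½×7.2×14.3² = 806.234 rad
Total revolutions = θ/(2π) = 806.234/(2π) = 128.32
Complete revolutions = ⌊128.32⌋ = 128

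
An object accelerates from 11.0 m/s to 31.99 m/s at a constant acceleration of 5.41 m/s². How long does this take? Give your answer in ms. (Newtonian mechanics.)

t = (v - v₀) / a = (31.99 - 11.0) / 5.41 = 3.87985 s
t = 3.87985 s / 0.001 = 3880 ms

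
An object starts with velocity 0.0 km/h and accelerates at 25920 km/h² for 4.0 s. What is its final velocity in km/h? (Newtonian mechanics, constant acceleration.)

v₀ = 0.0 km/h × 0.2777777777777778 = 0.0 m/s
a = 25920 km/h² × 7.716049382716049e-05 = 2.0 m/s²
v = v₀ + a × t = 0.0 + 2.0 × 4.0 = 8.0 m/s
v = 8.0 m/s / 0.2777777777777778 = 28.8 km/h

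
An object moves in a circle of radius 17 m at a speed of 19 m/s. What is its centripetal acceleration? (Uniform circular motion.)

a_c = v²/r = 19²/17 = 361/17 = 21.24 m/s²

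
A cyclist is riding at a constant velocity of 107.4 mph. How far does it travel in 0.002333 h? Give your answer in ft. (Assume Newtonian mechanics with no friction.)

v = 107.4 mph × 0.44704 = 48.0121 m/s
t = 0.002333 h × 3600.0 = 8.3988 s
d = v × t = 48.0121 × 8.3988 = 403.244 m
d = 403.244 m / 0.3048 = 1323 ft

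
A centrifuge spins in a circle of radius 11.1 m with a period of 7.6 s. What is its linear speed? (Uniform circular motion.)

v = 2πr/T = 2π×11.1/7.6 = 9.18 m/s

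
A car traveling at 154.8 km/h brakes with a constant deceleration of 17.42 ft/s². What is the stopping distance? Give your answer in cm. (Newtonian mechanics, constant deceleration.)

v₀ = 154.8 km/h × 0.2777777777777778 = 43.0 m/s
a = 17.42 ft/s² × 0.3048 = 5.30962 m/s²
d = v₀² / (2a) = 43.0² / (2 × 5.30962) = 1849.0 / 10.6192 = 174.119 m
d = 174.119 m / 0.01 = 17410 cm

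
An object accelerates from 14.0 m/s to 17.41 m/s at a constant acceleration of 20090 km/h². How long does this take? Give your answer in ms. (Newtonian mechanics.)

a = 20090 km/h² × 7.716049382716049e-05 = 1.55015 m/s²
t = (v - v₀) / a = (17.41 - 14.0) / 1.55015 = 2.19979 s
t = 2.19979 s / 0.001 = 2200 ms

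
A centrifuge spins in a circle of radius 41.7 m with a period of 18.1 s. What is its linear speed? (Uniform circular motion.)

v = 2πr/T = 2π×41.7/18.1 = 14.48 m/s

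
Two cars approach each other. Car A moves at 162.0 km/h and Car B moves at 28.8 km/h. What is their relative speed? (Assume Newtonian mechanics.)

v_rel = v_A + v_B = 162.0 + 28.8 = 190.8 km/h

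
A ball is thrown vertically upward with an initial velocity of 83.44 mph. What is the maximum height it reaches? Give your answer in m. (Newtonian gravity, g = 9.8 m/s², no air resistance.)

v₀ = 83.44 mph × 0.44704 = 37.301 m/s
h_max = v₀² / (2g) = 37.301² / (2 × 9.8) = 1391.36 / 19.6 = 70.99 m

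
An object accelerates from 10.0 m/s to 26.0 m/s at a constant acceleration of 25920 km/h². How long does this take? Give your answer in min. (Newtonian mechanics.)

a = 25920 km/h² × 7.716049382716049e-05 = 2.0 m/s²
t = (v - v₀) / a = (26.0 - 10.0) / 2.0 = 8.0 s
t = 8.0 s / 60.0 = 0.1333 min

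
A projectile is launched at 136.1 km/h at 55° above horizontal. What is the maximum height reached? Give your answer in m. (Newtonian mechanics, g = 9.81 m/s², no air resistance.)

v₀ = 136.1 km/h × 0.2777777777777778 = 37.8056 m/s
H = v₀² × sin²(θ) / (2g) = 37.8056² × sin(55°)² / (2 × 9.81) = 1429.26 × 0.67101 / 19.62 = 48.88 m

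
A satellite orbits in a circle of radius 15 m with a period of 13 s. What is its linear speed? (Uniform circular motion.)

v = 2πr/T = 2π×15/13 = 7.25 m/s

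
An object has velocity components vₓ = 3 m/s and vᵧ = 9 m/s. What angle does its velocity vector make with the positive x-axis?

θ = arctan(vᵧ/vₓ) = arctan(9/3) = 71.57°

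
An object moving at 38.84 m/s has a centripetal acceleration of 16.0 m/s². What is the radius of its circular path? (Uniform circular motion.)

r = v²/a_c = 38.84²/16.0 = 94.28 m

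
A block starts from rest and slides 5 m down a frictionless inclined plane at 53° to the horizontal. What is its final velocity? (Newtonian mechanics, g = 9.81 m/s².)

a = g sin(θ) = 9.81 × sin(53°) = 7.8346 m/s²
v = √(2ad) = √(2 × 7.8346 × 5) = 8.85 m/s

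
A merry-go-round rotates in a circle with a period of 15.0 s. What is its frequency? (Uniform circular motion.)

f = 1/T = 1/15.0 = 0.0667 Hz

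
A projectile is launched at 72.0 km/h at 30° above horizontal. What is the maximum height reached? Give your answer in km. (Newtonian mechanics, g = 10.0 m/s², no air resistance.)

v₀ = 72.0 km/h × 0.2777777777777778 = 20.0 m/s
H = v₀² × sin²(θ) / (2g) = 20.0² × sin(30°)² / (2 × 10.0) = 400.0 × 0.25 / 20.0 = 5.0 m
H = 5.0 m / 1000.0 = 0.005 km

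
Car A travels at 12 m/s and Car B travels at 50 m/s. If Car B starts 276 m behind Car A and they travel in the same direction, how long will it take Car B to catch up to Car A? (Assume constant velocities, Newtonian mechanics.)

Relative speed: v_rel = 50 - 12 = 38 m/s
Time to catch: t = d₀/v_rel = 276/38 = 7.26 s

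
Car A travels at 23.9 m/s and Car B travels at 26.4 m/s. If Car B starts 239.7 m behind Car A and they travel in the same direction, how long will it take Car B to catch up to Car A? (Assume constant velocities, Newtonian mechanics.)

Relative speed: v_rel = 26.4 - 23.9 = 2.5 m/s
Time to catch: t = d₀/v_rel = 239.7/2.5 = 95.88 s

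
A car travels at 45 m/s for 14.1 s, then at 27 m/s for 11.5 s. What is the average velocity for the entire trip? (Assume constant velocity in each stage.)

d₁ = v₁t₁ = 45 × 14.1 = 634.5 m
d₂ = v₂t₂ = 27 × 11.5 = 310.5 m
d_total = 945.0 m, t_total = 25.6 s
v_avg = d_total/t_total = 945.0/25.6 = 36.91 m/s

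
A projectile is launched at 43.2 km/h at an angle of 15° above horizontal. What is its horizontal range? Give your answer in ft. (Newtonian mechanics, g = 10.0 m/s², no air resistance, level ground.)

v₀ = 43.2 km/h × 0.2777777777777778 = 12.0 m/s
R = v₀² × sin(2θ) / g = 12.0² × sin(2 × 15°) / 10.0 = 144.0 × 0.5 / 10.0 = 7.2 m
R = 7.2 m / 0.3048 = 23.62 ft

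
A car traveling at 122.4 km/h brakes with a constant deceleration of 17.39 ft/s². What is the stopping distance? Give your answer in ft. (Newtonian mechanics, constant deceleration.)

v₀ = 122.4 km/h × 0.2777777777777778 = 34.0 m/s
a = 17.39 ft/s² × 0.3048 = 5.30047 m/s²
d = v₀² / (2a) = 34.0² / (2 × 5.30047) = 1156.0 / 10.6009 = 109.047 m
d = 109.047 m / 0.3048 = 357.8 ft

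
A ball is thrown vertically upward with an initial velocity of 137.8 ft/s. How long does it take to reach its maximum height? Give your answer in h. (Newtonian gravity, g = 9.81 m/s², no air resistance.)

v₀ = 137.8 ft/s × 0.3048 = 42.0014 m/s
t_up = v₀ / g = 42.0014 / 9.81 = 4.28149 s
t_up = 4.28149 s / 3600.0 = 0.001189 h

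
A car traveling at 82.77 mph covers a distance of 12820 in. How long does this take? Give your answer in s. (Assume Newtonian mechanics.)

d = 12820 in × 0.0254 = 325.628 m
v = 82.77 mph × 0.44704 = 37.0015 m/s
t = d / v = 325.628 / 37.0015 = 8.8 s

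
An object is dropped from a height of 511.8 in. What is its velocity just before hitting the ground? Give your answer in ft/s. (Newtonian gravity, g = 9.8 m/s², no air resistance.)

h = 511.8 in × 0.0254 = 12.9997 m
v = √(2gh) = √(2 × 9.8 × 12.9997) = 15.9623 m/s
v = 15.9623 m/s / 0.3048 = 52.37 ft/s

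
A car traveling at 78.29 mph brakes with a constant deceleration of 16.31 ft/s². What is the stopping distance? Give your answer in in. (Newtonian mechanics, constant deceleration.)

v₀ = 78.29 mph × 0.44704 = 34.9988 m/s
a = 16.31 ft/s² × 0.3048 = 4.97129 m/s²
d = v₀² / (2a) = 34.9988² / (2 × 4.97129) = 1224.92 / 9.94258 = 123.199 m
d = 123.199 m / 0.0254 = 4850 in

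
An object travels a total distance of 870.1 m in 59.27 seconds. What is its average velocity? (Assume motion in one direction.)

v_avg = Δd / Δt = 870.1 / 59.27 = 14.68 m/s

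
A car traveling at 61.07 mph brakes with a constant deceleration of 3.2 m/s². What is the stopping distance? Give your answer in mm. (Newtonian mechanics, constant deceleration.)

v₀ = 61.07 mph × 0.44704 = 27.3007 m/s
d = v₀² / (2a) = 27.3007² / (2 × 3.2) = 745.328 / 6.4 = 116.457 m
d = 116.457 m / 0.001 = 116500 mm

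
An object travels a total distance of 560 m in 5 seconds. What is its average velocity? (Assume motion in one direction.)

v_avg = Δd / Δt = 560 / 5 = 112.0 m/s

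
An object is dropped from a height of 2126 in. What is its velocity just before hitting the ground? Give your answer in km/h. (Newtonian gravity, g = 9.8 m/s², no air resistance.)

h = 2126 in × 0.0254 = 54.0004 m
v = √(2gh) = √(2 × 9.8 × 54.0004) = 32.5332 m/s
v = 32.5332 m/s / 0.2777777777777778 = 117.1 km/h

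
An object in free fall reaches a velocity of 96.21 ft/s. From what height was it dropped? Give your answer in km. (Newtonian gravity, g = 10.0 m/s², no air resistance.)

v = 96.21 ft/s × 0.3048 = 29.3248 m/s
h = v² / (2g) = 29.3248² / (2 × 10.0) = 42.9972 m
h = 42.9972 m / 1000.0 = 0.043 km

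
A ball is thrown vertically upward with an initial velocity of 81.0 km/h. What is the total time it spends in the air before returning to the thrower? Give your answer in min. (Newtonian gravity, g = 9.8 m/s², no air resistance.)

v₀ = 81.0 km/h × 0.2777777777777778 = 22.5 m/s
t_total = 2 × v₀ / g = 2 × 22.5 / 9.8 = 4.59184 s
t_total = 4.59184 s / 60.0 = 0.07653 min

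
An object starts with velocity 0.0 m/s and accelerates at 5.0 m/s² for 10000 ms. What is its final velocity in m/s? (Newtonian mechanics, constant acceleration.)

t = 10000 ms × 0.001 = 10.0 s
v = v₀ + a × t = 0.0 + 5.0 × 10.0 = 50.0 m/s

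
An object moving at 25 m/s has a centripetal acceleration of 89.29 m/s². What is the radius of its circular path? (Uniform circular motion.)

r = v²/a_c = 25²/89.29 = 7.0 m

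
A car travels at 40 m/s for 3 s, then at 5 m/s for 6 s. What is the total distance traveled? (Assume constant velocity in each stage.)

d₁ = v₁t₁ = 40 × 3 = 120 m
d₂ = v₂t₂ = 5 × 6 = 30 m
d_total = 120 + 30 = 150 m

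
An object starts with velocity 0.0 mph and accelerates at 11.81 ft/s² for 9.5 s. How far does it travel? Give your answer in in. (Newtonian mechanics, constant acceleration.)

v₀ = 0.0 mph × 0.44704 = 0.0 m/s
a = 11.81 ft/s² × 0.3048 = 3.59969 m/s²
d = v₀ × t + ½ × a × t² = 0.0 × 9.5 + 0.5 × 3.59969 × 9.5² = 162.436 m
d = 162.436 m / 0.0254 = 6395 in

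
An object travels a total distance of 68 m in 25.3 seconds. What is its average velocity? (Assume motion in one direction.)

v_avg = Δd / Δt = 68 / 25.3 = 2.69 m/s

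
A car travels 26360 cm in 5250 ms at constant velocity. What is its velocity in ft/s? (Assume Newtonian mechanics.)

d = 26360 cm × 0.01 = 263.6 m
t = 5250 ms × 0.001 = 5.25 s
v = d / t = 263.6 / 5.25 = 50.2095 m/s
v = 50.2095 m/s / 0.3048 = 164.7 ft/s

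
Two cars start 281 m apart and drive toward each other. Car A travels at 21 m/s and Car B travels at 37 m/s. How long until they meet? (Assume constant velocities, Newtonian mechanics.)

Combined speed: v_combined = 21 + 37 = 58 m/s
Time to meet: t = d/v_combined = 281/58 = 4.84 s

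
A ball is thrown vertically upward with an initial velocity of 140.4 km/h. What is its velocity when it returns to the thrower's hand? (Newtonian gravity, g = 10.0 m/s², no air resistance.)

By conservation of energy (no air resistance), the ball returns to the throw height with the same speed as launch, but directed downward.
|v_ground| = v₀ = 140.4 km/h
v_ground = 140.4 km/h (downward)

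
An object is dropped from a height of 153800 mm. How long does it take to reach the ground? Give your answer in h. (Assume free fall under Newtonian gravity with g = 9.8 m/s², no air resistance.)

h = 153800 mm × 0.001 = 153.8 m
t = √(2h/g) = √(2 × 153.8 / 9.8) = 5.60248 s
t = 5.60248 s / 3600.0 = 0.001556 h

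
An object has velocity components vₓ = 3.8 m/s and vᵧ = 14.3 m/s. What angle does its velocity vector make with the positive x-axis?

θ = arctan(vᵧ/vₓ) = arctan(14.3/3.8) = 75.12°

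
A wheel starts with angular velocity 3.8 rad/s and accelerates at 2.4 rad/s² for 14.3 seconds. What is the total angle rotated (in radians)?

θ = ω₀t + ½αt² = 3.8×14.3 + ½×2.4×14.3² = 299.73 rad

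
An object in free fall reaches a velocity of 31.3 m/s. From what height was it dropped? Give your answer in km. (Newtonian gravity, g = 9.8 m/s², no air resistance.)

h = v² / (2g) = 31.3² / (2 × 9.8) = 49.9842 m
h = 49.9842 m / 1000.0 = 0.04998 km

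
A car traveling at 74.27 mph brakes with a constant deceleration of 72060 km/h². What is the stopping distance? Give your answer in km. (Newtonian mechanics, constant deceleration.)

v₀ = 74.27 mph × 0.44704 = 33.2017 m/s
a = 72060 km/h² × 7.716049382716049e-05 = 5.56019 m/s²
d = v₀² / (2a) = 33.2017² / (2 × 5.56019) = 1102.35 / 11.1204 = 99.1286 m
d = 99.1286 m / 1000.0 = 0.09913 km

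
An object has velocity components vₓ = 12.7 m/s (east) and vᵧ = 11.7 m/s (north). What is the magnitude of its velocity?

|v| = √(vₓ² + vᵧ²) = √(12.7² + 11.7²) = √(298.18) = 17.27 m/s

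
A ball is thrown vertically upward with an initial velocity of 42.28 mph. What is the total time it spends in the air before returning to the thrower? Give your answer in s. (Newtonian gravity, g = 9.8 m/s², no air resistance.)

v₀ = 42.28 mph × 0.44704 = 18.9009 m/s
t_total = 2 × v₀ / g = 2 × 18.9009 / 9.8 = 3.857 s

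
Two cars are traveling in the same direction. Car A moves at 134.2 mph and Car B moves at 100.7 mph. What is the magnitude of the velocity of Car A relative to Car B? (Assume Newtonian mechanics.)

v_rel = |v_A - v_B| = |134.2 - 100.7| = 33.5 mph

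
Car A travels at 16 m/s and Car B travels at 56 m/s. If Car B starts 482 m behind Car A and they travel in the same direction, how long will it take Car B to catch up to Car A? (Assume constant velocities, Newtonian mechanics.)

Relative speed: v_rel = 56 - 16 = 40 m/s
Time to catch: t = d₀/v_rel = 482/40 = 12.05 s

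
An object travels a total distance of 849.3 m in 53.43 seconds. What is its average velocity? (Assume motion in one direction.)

v_avg = Δd / Δt = 849.3 / 53.43 = 15.9 m/s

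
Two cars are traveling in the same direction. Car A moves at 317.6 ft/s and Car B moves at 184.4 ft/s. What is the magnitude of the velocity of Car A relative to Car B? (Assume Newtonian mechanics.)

v_rel = |v_A - v_B| = |317.6 - 184.4| = 133.2 ft/s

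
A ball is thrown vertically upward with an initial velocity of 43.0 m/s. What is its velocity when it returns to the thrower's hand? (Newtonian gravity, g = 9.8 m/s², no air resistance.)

By conservation of energy (no air resistance), the ball returns to the throw height with the same speed as launch, but directed downward.
|v_ground| = v₀ = 43.0 m/s
v_ground = 43.0 m/s (downward)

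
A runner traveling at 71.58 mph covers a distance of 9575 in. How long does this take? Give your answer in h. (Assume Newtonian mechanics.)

d = 9575 in × 0.0254 = 243.205 m
v = 71.58 mph × 0.44704 = 31.9991 m/s
t = d / v = 243.205 / 31.9991 = 7.60037 s
t = 7.60037 s / 3600.0 = 0.002111 h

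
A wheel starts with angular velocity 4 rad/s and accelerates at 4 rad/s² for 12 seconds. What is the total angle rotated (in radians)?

θ = ω₀t + ½αt² = 4×12 + ½×4×12² = 336.0 rad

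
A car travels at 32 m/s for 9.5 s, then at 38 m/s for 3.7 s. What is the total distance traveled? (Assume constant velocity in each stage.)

d₁ = v₁t₁ = 32 × 9.5 = 304.0 m
d₂ = v₂t₂ = 38 × 3.7 = 140.6 m
d_total = 304.0 + 140.6 = 444.6 m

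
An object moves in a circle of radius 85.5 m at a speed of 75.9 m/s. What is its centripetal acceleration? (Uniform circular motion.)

a_c = v²/r = 75.9²/85.5 = 5760.81/85.5 = 67.38 m/s²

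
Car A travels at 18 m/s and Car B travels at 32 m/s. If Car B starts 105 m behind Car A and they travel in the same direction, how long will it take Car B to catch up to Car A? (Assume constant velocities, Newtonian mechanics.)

Relative speed: v_rel = 32 - 18 = 14 m/s
Time to catch: t = d₀/v_rel = 105/14 = 7.5 s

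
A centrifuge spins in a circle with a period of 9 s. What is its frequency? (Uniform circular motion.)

f = 1/T = 1/9 = 0.1111 Hz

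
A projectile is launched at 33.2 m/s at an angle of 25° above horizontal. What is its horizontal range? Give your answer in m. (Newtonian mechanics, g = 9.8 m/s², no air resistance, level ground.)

R = v₀² × sin(2θ) / g = 33.2² × sin(2 × 25°) / 9.8 = 1102.24 × 0.766044 / 9.8 = 86.16 m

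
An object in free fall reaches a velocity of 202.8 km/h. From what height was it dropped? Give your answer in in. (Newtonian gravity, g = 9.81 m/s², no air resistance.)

v = 202.8 km/h × 0.2777777777777778 = 56.3333 m/s
h = v² / (2g) = 56.3333² / (2 × 9.81) = 161.745 m
h = 161.745 m / 0.0254 = 6368 in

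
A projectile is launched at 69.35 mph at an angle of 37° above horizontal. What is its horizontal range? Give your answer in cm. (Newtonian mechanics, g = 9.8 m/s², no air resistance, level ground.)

v₀ = 69.35 mph × 0.44704 = 31.0022 m/s
R = v₀² × sin(2θ) / g = 31.0022² × sin(2 × 37°) / 9.8 = 961.136 × 0.961262 / 9.8 = 94.2759 m
R = 94.2759 m / 0.01 = 9428 cm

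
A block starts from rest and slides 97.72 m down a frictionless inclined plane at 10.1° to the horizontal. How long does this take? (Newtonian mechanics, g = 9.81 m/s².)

a = g sin(θ) = 9.81 × sin(10.1°) = 1.7203 m/s²
t = √(2d/a) = √(2 × 97.72 / 1.7203) = 10.66 s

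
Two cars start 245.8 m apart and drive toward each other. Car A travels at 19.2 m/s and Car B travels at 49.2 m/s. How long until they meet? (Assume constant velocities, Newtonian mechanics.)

Combined speed: v_combined = 19.2 + 49.2 = 68.4 m/s
Time to meet: t = d/v_combined = 245.8/68.4 = 3.59 s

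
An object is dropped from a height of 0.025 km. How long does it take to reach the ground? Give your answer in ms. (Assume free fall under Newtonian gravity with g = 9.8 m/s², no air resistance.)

h = 0.025 km × 1000.0 = 25.0 m
t = √(2h/g) = √(2 × 25.0 / 9.8) = 2.25877 s
t = 2.25877 s / 0.001 = 2259 ms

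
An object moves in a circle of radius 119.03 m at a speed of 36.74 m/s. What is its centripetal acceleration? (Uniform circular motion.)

a_c = v²/r = 36.74²/119.03 = 1349.8276/119.03 = 11.34 m/s²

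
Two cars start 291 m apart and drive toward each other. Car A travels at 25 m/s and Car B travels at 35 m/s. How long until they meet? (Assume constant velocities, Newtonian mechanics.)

Combined speed: v_combined = 25 + 35 = 60 m/s
Time to meet: t = d/v_combined = 291/60 = 4.85 s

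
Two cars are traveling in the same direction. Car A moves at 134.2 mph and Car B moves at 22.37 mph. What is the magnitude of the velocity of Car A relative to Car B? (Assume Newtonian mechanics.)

v_rel = |v_A - v_B| = |134.2 - 22.37| = 111.83 mph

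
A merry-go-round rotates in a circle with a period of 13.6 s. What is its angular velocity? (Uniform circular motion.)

ω = 2π/T = 2π/13.6 = 0.462 rad/s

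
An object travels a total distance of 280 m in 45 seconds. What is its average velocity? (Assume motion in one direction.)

v_avg = Δd / Δt = 280 / 45 = 6.22 m/s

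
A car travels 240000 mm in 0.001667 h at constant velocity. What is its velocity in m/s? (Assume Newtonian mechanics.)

d = 240000 mm × 0.001 = 240.0 m
t = 0.001667 h × 3600.0 = 6.0012 s
v = d / t = 240.0 / 6.0012 = 39.99 m/s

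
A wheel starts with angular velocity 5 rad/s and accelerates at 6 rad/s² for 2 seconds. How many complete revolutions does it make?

θ = ω₀t + ½αt² = 5×2 + ½×6×2² = 22.0 rad
Total revolutions = θ/(2π) = 22.0/(2π) = 3.5
Complete revolutions = ⌊3.5⌋ = 3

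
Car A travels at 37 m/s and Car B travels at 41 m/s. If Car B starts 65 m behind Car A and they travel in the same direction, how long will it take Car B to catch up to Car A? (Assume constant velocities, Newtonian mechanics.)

Relative speed: v_rel = 41 - 37 = 4 m/s
Time to catch: t = d₀/v_rel = 65/4 = 16.25 s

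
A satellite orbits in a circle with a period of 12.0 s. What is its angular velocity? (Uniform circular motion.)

ω = 2π/T = 2π/12.0 = 0.5236 rad/s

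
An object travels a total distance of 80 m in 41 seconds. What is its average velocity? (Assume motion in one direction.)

v_avg = Δd / Δt = 80 / 41 = 1.95 m/s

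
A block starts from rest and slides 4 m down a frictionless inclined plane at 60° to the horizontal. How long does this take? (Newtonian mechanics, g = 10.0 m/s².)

a = g sin(θ) = 10.0 × sin(60°) = 8.6603 m/s²
t = √(2d/a) = √(2 × 4 / 8.6603) = 0.96 s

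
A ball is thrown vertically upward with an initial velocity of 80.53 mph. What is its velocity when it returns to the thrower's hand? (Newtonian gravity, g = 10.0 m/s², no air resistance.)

By conservation of energy (no air resistance), the ball returns to the throw height with the same speed as launch, but directed downward.
|v_ground| = v₀ = 80.53 mph
v_ground = 80.53 mph (downward)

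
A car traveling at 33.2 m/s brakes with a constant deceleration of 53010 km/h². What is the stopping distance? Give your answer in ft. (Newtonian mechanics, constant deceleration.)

a = 53010 km/h² × 7.716049382716049e-05 = 4.09028 m/s²
d = v₀² / (2a) = 33.2² / (2 × 4.09028) = 1102.24 / 8.18056 = 134.739 m
d = 134.739 m / 0.3048 = 442.1 ft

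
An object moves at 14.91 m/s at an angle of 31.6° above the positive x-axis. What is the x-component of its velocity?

vₓ = v cos(θ) = 14.91 × cos(31.6°) = 12.7 m/s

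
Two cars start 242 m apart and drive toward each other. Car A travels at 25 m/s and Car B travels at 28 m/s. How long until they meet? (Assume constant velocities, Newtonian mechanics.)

Combined speed: v_combined = 25 + 28 = 53 m/s
Time to meet: t = d/v_combined = 242/53 = 4.57 s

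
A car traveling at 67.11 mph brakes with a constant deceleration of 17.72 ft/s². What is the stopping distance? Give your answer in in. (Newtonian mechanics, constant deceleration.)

v₀ = 67.11 mph × 0.44704 = 30.0009 m/s
a = 17.72 ft/s² × 0.3048 = 5.40106 m/s²
d = v₀² / (2a) = 30.0009² / (2 × 5.40106) = 900.054 / 10.8021 = 83.3221 m
d = 83.3221 m / 0.0254 = 3280 in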